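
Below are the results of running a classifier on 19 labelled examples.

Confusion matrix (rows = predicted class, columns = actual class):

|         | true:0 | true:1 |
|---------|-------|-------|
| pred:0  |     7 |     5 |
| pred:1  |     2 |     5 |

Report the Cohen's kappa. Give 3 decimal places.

Observed agreement pₒ = trace/N = 12/19 = 0.6316
Expected agreement pₑ = Σ (rowᵢ·colᵢ)/N² = (9·12 + 10·7)/19² = 0.4931
κ = (pₒ − pₑ)/(1 − pₑ) = (0.6316 − 0.4931)/(1 − 0.4931) = 0.273

0.273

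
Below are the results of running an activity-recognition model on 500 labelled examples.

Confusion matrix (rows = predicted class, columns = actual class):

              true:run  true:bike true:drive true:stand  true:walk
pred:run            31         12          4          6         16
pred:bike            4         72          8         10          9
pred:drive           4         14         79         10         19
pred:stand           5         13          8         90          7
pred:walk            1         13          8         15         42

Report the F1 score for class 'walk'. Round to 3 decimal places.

0.488

One-vs-rest for 'walk': TP = diagonal; FP = other classes predicted 'walk'; FN = 'walk' predicted as other.
F1 score = 2·TP/(2·TP+FP+FN).
walk: TP=42, FP=1+13+8+15=37, FN=16+9+19+7=51 → 84/172 = 0.4884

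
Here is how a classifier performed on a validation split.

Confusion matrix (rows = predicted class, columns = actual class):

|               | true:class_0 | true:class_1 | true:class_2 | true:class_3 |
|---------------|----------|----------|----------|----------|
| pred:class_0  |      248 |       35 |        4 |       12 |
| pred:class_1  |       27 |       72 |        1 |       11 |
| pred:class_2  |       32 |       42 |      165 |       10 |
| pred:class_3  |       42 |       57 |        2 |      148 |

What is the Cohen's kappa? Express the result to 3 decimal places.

0.590

Observed agreement pₒ = trace/N = 633/908 = 0.6971
Expected agreement pₑ = Σ (rowᵢ·colᵢ)/N² = (349·299 + 206·111 + 172·249 + 181·249)/908² = 0.2609
κ = (pₒ − pₑ)/(1 − pₑ) = (0.6971 − 0.2609)/(1 − 0.2609) = 0.590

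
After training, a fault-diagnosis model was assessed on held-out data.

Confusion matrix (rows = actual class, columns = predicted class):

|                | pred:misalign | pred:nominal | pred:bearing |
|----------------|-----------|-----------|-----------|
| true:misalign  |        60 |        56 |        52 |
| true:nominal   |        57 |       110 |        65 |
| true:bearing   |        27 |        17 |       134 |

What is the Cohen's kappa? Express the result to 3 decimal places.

0.289

Observed agreement pₒ = trace/N = 304/578 = 0.5260
Expected agreement pₑ = Σ (rowᵢ·colᵢ)/N² = (168·144 + 232·183 + 178·251)/578² = 0.3332
κ = (pₒ − pₑ)/(1 − pₑ) = (0.5260 − 0.3332)/(1 − 0.3332) = 0.289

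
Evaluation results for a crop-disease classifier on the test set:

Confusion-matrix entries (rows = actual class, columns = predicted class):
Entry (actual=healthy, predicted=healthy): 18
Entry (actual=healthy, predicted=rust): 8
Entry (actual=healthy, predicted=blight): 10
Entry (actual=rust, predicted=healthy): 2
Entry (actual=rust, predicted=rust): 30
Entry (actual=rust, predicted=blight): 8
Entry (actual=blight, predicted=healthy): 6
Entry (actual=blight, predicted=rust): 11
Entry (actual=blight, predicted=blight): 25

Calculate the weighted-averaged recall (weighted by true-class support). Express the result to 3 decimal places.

Per-class recall (TP/(TP+FN)):
  healthy: TP=18, FN=8+10=18 → 18/36 = 0.5000
  rust: TP=30, FN=2+8=10 → 30/40 = 0.7500
  blight: TP=25, FN=6+11=17 → 25/42 = 0.5952
Weighted-recall = Σ (supportᵢ/N)·recallᵢ with N=118: (36/118)·0.5000 + (40/118)·0.7500 + (42/118)·0.5952 = 0.619

0.619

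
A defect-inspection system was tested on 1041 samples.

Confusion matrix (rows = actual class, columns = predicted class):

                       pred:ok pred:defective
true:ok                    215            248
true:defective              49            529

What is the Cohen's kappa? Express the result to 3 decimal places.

Observed agreement pₒ = trace/N = 744/1041 = 0.7147
Expected agreement pₑ = Σ (rowᵢ·colᵢ)/N² = (463·264 + 578·777)/1041² = 0.5272
κ = (pₒ − pₑ)/(1 − pₑ) = (0.7147 − 0.5272)/(1 − 0.5272) = 0.397

0.397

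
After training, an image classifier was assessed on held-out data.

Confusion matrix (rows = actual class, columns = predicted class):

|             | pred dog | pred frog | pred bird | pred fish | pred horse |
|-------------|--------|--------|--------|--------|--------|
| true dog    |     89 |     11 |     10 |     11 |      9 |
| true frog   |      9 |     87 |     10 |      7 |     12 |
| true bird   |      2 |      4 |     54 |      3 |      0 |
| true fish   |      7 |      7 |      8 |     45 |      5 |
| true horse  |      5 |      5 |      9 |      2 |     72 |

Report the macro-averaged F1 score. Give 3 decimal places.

Per-class F1 score (2·TP/(2·TP+FP+FN)):
  dog: TP=89, FP=9+2+7+5=23, FN=11+10+11+9=41 → 178/242 = 0.7355
  frog: TP=87, FP=11+4+7+5=27, FN=9+10+7+12=38 → 174/239 = 0.7280
  bird: TP=54, FP=10+10+8+9=37, FN=2+4+3+0=9 → 108/154 = 0.7013
  fish: TP=45, FP=11+7+3+2=23, FN=7+7+8+5=27 → 90/140 = 0.6429
  horse: TP=72, FP=9+12+0+5=26, FN=5+5+9+2=21 → 144/191 = 0.7539
Macro-F1 score = mean = (0.7355 + 0.7280 + 0.7013 + 0.6429 + 0.7539) / 5 = 0.712

0.712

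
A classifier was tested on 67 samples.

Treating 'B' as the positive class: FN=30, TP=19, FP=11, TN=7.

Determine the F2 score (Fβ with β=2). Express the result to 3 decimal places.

Fβ = (1+β²)·TP / ((1+β²)·TP + β²·FN + FP), with β²=4
= 5·19 / (5·19 + 4·30 + 11) = 0.420

0.420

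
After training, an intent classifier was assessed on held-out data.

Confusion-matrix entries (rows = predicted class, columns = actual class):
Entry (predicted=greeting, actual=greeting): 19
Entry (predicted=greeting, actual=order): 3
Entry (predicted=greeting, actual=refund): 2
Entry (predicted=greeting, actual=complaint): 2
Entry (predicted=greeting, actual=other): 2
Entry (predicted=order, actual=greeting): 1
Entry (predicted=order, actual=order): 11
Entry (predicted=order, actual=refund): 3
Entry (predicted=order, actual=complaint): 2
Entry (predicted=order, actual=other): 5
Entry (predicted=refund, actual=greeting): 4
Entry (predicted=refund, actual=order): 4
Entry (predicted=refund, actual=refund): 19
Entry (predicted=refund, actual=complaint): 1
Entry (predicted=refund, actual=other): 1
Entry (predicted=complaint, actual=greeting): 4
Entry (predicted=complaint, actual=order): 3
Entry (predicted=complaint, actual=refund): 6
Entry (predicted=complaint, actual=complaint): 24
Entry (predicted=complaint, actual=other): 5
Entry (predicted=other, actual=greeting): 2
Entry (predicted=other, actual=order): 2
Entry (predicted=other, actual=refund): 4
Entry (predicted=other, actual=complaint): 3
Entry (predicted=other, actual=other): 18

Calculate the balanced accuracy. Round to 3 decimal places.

0.600

Balanced accuracy = mean of per-class recall.
  greeting: recall = 19/30 = 0.6333
  order: recall = 11/23 = 0.4783
  refund: recall = 19/34 = 0.5588
  complaint: recall = 24/32 = 0.7500
  other: recall = 18/31 = 0.5806
Mean = (0.6333 + 0.4783 + 0.5588 + 0.7500 + 0.5806) / 5 = 0.600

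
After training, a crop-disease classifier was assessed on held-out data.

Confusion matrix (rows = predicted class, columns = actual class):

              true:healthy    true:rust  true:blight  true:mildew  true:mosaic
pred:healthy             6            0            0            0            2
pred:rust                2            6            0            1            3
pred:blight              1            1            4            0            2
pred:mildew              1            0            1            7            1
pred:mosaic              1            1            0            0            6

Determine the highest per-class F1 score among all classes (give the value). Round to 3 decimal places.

0.778

Per-class F1 score (2·TP/(2·TP+FP+FN)):
  healthy: TP=6, FP=0+0+0+2=2, FN=2+1+1+1=5 → 12/19 = 0.6316
  rust: TP=6, FP=2+0+1+3=6, FN=0+1+0+1=2 → 12/20 = 0.6000
  blight: TP=4, FP=1+1+0+2=4, FN=0+0+1+0=1 → 8/13 = 0.6154
  mildew: TP=7, FP=1+0+1+1=3, FN=0+1+0+0=1 → 14/18 = 0.7778
  mosaic: TP=6, FP=1+1+0+0=2, FN=2+3+2+1=8 → 12/22 = 0.5455
Highest is class 'mildew' with F1 score = 0.778.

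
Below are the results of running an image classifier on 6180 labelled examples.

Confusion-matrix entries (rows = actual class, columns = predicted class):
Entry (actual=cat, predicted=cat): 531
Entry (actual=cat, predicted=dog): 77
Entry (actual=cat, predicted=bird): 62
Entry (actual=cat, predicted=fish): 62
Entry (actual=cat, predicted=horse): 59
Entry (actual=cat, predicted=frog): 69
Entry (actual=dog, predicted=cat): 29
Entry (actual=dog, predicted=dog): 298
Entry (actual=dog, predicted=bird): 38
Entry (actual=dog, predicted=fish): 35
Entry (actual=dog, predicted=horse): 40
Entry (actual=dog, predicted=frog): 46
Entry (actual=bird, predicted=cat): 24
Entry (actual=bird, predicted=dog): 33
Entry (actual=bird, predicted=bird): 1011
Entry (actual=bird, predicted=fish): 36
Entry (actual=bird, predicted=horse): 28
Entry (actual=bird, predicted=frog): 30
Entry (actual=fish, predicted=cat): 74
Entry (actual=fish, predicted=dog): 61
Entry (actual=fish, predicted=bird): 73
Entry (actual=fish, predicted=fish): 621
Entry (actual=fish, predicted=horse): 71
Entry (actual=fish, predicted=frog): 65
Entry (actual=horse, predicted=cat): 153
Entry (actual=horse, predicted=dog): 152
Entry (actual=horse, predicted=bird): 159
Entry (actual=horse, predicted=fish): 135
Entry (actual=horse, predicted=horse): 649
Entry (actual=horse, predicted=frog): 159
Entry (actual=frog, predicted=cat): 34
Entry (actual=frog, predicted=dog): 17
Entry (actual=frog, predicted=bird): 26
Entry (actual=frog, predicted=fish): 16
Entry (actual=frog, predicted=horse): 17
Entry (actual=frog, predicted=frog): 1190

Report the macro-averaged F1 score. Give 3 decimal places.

Per-class F1 score (2·TP/(2·TP+FP+FN)):
  cat: TP=531, FP=29+24+74+153+34=314, FN=77+62+62+59+69=329 → 1062/1705 = 0.6229
  dog: TP=298, FP=77+33+61+152+17=340, FN=29+38+35+40+46=188 → 596/1124 = 0.5302
  bird: TP=1011, FP=62+38+73+159+26=358, FN=24+33+36+28+30=151 → 2022/2531 = 0.7989
  fish: TP=621, FP=62+35+36+135+16=284, FN=74+61+73+71+65=344 → 1242/1870 = 0.6642
  horse: TP=649, FP=59+40+28+71+17=215, FN=153+152+159+135+159=758 → 1298/2271 = 0.5716
  frog: TP=1190, FP=69+46+30+65+159=369, FN=34+17+26+16+17=110 → 2380/2859 = 0.8325
Macro-F1 score = mean = (0.6229 + 0.5302 + 0.7989 + 0.6642 + 0.5716 + 0.8325) / 6 = 0.670

0.670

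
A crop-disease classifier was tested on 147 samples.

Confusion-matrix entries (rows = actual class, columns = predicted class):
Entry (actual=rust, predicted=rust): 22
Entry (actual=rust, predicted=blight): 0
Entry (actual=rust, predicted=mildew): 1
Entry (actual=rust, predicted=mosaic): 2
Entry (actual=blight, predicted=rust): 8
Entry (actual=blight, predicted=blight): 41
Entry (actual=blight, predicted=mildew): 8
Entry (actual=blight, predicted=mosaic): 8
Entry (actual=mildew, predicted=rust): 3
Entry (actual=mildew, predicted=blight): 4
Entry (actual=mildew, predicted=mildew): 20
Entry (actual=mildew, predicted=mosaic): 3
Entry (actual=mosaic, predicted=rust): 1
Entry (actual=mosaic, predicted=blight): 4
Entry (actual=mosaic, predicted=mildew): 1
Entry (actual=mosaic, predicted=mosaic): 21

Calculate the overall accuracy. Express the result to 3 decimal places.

0.707

Accuracy = trace / total = (22+41+20+21=104) / 147 = 104/147 = 0.707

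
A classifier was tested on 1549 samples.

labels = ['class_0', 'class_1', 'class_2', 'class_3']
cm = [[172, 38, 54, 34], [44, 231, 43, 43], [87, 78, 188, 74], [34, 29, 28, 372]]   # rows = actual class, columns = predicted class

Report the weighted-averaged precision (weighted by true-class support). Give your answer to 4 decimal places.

Per-class precision (TP/(TP+FP)):
  class_0: TP=172, FP=44+87+34=165 → 172/337 = 0.51039
  class_1: TP=231, FP=38+78+29=145 → 231/376 = 0.61436
  class_2: TP=188, FP=54+43+28=125 → 188/313 = 0.60064
  class_3: TP=372, FP=34+43+74=151 → 372/523 = 0.71128
Weighted-precision = Σ (supportᵢ/N)·precisionᵢ with N=1549: (298/1549)·0.51039 + (361/1549)·0.61436 + (427/1549)·0.60064 + (463/1549)·0.71128 = 0.6195

0.6195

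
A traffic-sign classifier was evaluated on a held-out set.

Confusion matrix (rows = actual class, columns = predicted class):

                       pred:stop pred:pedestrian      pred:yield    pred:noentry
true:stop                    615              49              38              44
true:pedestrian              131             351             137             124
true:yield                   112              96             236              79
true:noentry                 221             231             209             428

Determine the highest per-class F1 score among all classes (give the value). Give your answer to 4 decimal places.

0.6740

Per-class F1 score (2·TP/(2·TP+FP+FN)):
  stop: TP=615, FP=131+112+221=464, FN=49+38+44=131 → 1230/1825 = 0.67397
  pedestrian: TP=351, FP=49+96+231=376, FN=131+137+124=392 → 702/1470 = 0.47755
  yield: TP=236, FP=38+137+209=384, FN=112+96+79=287 → 472/1143 = 0.41295
  noentry: TP=428, FP=44+124+79=247, FN=221+231+209=661 → 856/1764 = 0.48526
Highest is class 'stop' with F1 score = 0.6740.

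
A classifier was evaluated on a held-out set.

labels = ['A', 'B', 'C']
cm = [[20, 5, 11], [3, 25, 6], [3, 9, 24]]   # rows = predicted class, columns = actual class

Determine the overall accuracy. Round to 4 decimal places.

0.6509

Accuracy = trace / total = (20+25+24=69) / 106 = 69/106 = 0.6509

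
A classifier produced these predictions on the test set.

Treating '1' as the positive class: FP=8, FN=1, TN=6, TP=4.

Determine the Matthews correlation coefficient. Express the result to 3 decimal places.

MCC = (TP·TN − FP·FN) / √((TP+FP)(TP+FN)(TN+FP)(TN+FN))
Numerator = 4·6 − 8·1 = 16
Denominator = √(12·5·14·7) = √5880 = 76.6812
MCC = 16 / 76.6812 = 0.209

0.209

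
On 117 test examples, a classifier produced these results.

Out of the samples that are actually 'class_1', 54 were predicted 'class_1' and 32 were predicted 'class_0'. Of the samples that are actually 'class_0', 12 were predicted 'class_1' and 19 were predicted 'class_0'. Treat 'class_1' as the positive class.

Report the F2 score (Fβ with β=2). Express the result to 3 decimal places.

0.659

Fβ = (1+β²)·TP / ((1+β²)·TP + β²·FN + FP), with β²=4
= 5·54 / (5·54 + 4·32 + 12) = 0.659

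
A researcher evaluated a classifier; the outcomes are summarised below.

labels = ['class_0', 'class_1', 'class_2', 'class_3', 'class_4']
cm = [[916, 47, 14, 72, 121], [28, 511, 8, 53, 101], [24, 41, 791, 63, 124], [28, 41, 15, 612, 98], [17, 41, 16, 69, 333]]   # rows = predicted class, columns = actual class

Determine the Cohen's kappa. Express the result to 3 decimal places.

0.693

Observed agreement pₒ = trace/N = 3163/4184 = 0.7560
Expected agreement pₑ = Σ (rowᵢ·colᵢ)/N² = (1013·1170 + 681·701 + 844·1043 + 869·794 + 777·476)/4184² = 0.2058
κ = (pₒ − pₑ)/(1 − pₑ) = (0.7560 − 0.2058)/(1 − 0.2058) = 0.693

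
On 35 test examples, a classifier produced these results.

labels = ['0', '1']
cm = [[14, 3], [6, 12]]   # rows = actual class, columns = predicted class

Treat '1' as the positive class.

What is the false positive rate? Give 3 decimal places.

FPR = FP/(FP+TN) = 3/(3+14) = 0.176

0.176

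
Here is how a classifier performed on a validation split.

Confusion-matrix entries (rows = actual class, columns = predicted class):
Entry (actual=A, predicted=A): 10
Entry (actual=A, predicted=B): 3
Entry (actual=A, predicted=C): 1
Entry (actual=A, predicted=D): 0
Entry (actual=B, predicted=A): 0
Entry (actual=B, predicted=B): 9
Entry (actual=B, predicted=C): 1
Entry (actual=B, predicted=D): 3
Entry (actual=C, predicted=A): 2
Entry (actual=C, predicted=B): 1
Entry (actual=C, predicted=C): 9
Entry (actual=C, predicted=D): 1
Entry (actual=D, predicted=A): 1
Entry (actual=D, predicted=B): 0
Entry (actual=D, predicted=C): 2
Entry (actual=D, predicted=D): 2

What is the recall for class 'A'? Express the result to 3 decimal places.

0.714

One-vs-rest for 'A': TP = diagonal; FP = other classes predicted 'A'; FN = 'A' predicted as other.
recall = TP/(TP+FN).
A: TP=10, FN=3+1+0=4 → 10/14 = 0.7143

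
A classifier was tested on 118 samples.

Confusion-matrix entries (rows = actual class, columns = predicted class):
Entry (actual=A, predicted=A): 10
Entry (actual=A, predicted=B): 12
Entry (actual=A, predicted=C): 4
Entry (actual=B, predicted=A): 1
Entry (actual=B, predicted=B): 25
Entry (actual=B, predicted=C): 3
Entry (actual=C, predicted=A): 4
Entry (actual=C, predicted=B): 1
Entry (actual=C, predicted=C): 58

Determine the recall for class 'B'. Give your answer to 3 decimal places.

0.862

Take TP from the diagonal, FP from the rest of the 'B' prediction marginal, FN from the rest of the 'B' actual marginal.
recall = TP/(TP+FN).
B: TP=25, FN=1+3=4 → 25/29 = 0.8621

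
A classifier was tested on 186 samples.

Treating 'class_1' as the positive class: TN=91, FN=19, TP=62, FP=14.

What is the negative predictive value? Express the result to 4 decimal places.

NPV = TN/(TN+FN) = 91/(91+19) = 0.8273

0.8273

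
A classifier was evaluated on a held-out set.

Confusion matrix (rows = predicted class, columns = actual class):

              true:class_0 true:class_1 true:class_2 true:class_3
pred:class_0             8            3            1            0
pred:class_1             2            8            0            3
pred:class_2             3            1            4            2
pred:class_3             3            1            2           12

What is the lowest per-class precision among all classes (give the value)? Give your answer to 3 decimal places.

Per-class precision (TP/(TP+FP)):
  class_0: TP=8, FP=3+1+0=4 → 8/12 = 0.6667
  class_1: TP=8, FP=2+0+3=5 → 8/13 = 0.6154
  class_2: TP=4, FP=3+1+2=6 → 4/10 = 0.4000
  class_3: TP=12, FP=3+1+2=6 → 12/18 = 0.6667
Lowest is class 'class_2' with precision = 0.400.

0.400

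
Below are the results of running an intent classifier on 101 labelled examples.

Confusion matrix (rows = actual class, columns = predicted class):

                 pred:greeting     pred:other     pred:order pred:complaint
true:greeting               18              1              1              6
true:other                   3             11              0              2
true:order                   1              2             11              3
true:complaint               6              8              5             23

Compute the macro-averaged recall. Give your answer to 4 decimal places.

0.6436

Per-class recall (TP/(TP+FN)):
  greeting: TP=18, FN=1+1+6=8 → 18/26 = 0.69231
  other: TP=11, FN=3+0+2=5 → 11/16 = 0.68750
  order: TP=11, FN=1+2+3=6 → 11/17 = 0.64706
  complaint: TP=23, FN=6+8+5=19 → 23/42 = 0.54762
Macro-recall = mean = (0.69231 + 0.68750 + 0.64706 + 0.54762) / 4 = 0.6436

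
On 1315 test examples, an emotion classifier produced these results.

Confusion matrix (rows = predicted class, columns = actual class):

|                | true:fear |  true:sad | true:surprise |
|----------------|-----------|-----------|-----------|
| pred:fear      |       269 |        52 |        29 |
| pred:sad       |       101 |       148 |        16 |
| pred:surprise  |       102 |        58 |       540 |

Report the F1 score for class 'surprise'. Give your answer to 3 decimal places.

0.840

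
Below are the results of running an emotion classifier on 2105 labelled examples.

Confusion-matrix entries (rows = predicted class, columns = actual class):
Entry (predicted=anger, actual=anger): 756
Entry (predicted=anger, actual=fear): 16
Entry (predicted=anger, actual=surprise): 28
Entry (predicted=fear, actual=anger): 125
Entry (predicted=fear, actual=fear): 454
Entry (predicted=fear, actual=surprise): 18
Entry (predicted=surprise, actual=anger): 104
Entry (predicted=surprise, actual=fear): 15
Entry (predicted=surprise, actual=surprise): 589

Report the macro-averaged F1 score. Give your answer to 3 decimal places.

Per-class F1 score (2·TP/(2·TP+FP+FN)):
  anger: TP=756, FP=16+28=44, FN=125+104=229 → 1512/1785 = 0.8471
  fear: TP=454, FP=125+18=143, FN=16+15=31 → 908/1082 = 0.8392
  surprise: TP=589, FP=104+15=119, FN=28+18=46 → 1178/1343 = 0.8771
Macro-F1 score = mean = (0.8471 + 0.8392 + 0.8771) / 3 = 0.854

0.854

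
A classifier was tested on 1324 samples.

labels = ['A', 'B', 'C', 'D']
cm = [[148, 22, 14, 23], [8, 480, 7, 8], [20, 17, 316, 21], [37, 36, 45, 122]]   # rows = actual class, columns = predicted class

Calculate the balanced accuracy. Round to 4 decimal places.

Balanced accuracy = mean of per-class recall.
  A: recall = 148/207 = 0.71498
  B: recall = 480/503 = 0.95427
  C: recall = 316/374 = 0.84492
  D: recall = 122/240 = 0.50833
Mean = (0.71498 + 0.95427 + 0.84492 + 0.50833) / 4 = 0.7556

0.7556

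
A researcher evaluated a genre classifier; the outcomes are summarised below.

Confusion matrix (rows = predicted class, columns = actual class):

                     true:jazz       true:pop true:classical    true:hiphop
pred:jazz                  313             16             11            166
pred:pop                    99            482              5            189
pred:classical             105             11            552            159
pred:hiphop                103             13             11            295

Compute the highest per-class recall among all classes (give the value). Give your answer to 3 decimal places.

0.953

Per-class recall (TP/(TP+FN)):
  jazz: TP=313, FN=99+105+103=307 → 313/620 = 0.5048
  pop: TP=482, FN=16+11+13=40 → 482/522 = 0.9234
  classical: TP=552, FN=11+5+11=27 → 552/579 = 0.9534
  hiphop: TP=295, FN=166+189+159=514 → 295/809 = 0.3646
Highest is class 'classical' with recall = 0.953.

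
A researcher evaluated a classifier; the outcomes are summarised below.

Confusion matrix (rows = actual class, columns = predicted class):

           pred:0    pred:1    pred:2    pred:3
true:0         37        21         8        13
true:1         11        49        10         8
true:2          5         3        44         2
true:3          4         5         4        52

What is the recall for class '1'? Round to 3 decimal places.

recall = TP/(TP+FN).
1: TP=49, FN=11+10+8=29 → 49/78 = 0.6282

0.628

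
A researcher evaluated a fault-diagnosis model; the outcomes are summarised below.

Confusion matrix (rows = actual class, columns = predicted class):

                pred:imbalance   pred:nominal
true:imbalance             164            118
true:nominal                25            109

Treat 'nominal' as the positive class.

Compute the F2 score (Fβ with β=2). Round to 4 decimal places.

0.7143

Fβ = (1+β²)·TP / ((1+β²)·TP + β²·FN + FP), with β²=4
= 5·109 / (5·109 + 4·25 + 118) = 0.7143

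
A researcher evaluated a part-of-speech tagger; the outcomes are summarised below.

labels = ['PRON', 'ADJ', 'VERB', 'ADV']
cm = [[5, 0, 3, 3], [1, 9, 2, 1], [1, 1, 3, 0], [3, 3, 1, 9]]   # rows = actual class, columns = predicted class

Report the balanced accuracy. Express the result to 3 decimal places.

0.577

Balanced accuracy = mean of per-class recall.
  PRON: recall = 5/11 = 0.4545
  ADJ: recall = 9/13 = 0.6923
  VERB: recall = 3/5 = 0.6000
  ADV: recall = 9/16 = 0.5625
Mean = (0.4545 + 0.6923 + 0.6000 + 0.5625) / 4 = 0.577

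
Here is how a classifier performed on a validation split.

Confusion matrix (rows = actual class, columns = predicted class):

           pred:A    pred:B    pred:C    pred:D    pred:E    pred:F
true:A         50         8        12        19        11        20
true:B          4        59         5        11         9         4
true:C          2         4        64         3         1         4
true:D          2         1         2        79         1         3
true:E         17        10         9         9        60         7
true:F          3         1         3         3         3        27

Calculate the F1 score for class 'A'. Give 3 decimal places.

Treat 'A' as positive and all other classes as negative.
F1 score = 2·TP/(2·TP+FP+FN).
A: TP=50, FP=4+2+2+17+3=28, FN=8+12+19+11+20=70 → 100/198 = 0.5051

0.505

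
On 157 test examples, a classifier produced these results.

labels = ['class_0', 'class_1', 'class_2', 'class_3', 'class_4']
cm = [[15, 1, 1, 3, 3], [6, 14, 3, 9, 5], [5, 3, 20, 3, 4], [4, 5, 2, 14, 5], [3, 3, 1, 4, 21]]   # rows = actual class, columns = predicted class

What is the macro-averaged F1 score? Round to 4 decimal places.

0.5340

Per-class F1 score (2·TP/(2·TP+FP+FN)):
  class_0: TP=15, FP=6+5+4+3=18, FN=1+1+3+3=8 → 30/56 = 0.53571
  class_1: TP=14, FP=1+3+5+3=12, FN=6+3+9+5=23 → 28/63 = 0.44444
  class_2: TP=20, FP=1+3+2+1=7, FN=5+3+3+4=15 → 40/62 = 0.64516
  class_3: TP=14, FP=3+9+3+4=19, FN=4+5+2+5=16 → 28/63 = 0.44444
  class_4: TP=21, FP=3+5+4+5=17, FN=3+3+1+4=11 → 42/70 = 0.60000
Macro-F1 score = mean = (0.53571 + 0.44444 + 0.64516 + 0.44444 + 0.60000) / 5 = 0.5340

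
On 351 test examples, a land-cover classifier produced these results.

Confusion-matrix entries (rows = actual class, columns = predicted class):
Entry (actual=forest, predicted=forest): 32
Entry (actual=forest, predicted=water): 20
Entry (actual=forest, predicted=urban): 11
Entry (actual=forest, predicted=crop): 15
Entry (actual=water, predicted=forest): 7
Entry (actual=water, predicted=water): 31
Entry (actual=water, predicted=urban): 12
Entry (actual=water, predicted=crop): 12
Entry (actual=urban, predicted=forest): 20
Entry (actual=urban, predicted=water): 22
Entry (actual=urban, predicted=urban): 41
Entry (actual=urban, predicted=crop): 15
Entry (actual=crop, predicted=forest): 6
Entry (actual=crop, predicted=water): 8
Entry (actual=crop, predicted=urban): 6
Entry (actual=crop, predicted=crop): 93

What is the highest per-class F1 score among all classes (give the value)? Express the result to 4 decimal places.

0.7500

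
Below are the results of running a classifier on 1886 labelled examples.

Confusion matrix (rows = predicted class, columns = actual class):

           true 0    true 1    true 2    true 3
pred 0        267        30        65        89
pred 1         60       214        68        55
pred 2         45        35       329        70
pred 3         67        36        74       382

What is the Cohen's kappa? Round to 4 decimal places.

0.5050

Observed agreement pₒ = trace/N = 1192/1886 = 0.63203
Expected agreement pₑ = Σ (rowᵢ·colᵢ)/N² = (439·451 + 315·397 + 536·479 + 596·559)/1886² = 0.25666
κ = (pₒ − pₑ)/(1 − pₑ) = (0.63203 − 0.25666)/(1 − 0.25666) = 0.5050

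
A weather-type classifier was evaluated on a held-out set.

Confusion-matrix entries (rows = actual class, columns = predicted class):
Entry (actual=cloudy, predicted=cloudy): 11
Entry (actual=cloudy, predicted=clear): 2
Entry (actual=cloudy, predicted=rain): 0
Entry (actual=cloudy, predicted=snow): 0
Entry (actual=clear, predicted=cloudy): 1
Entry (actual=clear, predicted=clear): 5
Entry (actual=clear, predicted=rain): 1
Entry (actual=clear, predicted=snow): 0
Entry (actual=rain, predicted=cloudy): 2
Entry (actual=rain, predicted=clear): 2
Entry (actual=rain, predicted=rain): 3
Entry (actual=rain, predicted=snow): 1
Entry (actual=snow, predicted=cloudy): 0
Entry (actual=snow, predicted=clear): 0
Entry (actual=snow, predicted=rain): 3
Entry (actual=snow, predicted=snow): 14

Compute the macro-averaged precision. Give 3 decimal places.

0.676

Per-class precision (TP/(TP+FP)):
  cloudy: TP=11, FP=1+2+0=3 → 11/14 = 0.7857
  clear: TP=5, FP=2+2+0=4 → 5/9 = 0.5556
  rain: TP=3, FP=0+1+3=4 → 3/7 = 0.4286
  snow: TP=14, FP=0+0+1=1 → 14/15 = 0.9333
Macro-precision = mean = (0.7857 + 0.5556 + 0.4286 + 0.9333) / 4 = 0.676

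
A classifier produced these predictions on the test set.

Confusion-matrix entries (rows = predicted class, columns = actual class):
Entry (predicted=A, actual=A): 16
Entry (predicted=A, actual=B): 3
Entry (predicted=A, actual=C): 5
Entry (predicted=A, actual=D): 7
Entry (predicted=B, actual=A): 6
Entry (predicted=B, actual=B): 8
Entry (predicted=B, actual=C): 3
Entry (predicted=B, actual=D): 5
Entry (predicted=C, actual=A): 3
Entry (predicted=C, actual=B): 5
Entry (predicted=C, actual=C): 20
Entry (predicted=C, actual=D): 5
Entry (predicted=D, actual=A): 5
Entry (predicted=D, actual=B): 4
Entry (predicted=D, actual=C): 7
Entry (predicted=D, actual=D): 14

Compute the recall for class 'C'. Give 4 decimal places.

Take TP from the diagonal, FP from the rest of the 'C' prediction marginal, FN from the rest of the 'C' actual marginal.
recall = TP/(TP+FN).
C: TP=20, FN=5+3+7=15 → 20/35 = 0.57143

0.5714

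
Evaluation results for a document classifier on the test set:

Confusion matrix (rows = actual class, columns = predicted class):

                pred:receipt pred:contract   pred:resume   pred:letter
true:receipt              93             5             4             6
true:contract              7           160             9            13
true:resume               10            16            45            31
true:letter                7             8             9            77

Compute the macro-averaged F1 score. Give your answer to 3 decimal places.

Per-class F1 score (2·TP/(2·TP+FP+FN)):
  receipt: TP=93, FP=7+10+7=24, FN=5+4+6=15 → 186/225 = 0.8267
  contract: TP=160, FP=5+16+8=29, FN=7+9+13=29 → 320/378 = 0.8466
  resume: TP=45, FP=4+9+9=22, FN=10+16+31=57 → 90/169 = 0.5325
  letter: TP=77, FP=6+13+31=50, FN=7+8+9=24 → 154/228 = 0.6754
Macro-F1 score = mean = (0.8267 + 0.8466 + 0.5325 + 0.6754) / 4 = 0.720

0.720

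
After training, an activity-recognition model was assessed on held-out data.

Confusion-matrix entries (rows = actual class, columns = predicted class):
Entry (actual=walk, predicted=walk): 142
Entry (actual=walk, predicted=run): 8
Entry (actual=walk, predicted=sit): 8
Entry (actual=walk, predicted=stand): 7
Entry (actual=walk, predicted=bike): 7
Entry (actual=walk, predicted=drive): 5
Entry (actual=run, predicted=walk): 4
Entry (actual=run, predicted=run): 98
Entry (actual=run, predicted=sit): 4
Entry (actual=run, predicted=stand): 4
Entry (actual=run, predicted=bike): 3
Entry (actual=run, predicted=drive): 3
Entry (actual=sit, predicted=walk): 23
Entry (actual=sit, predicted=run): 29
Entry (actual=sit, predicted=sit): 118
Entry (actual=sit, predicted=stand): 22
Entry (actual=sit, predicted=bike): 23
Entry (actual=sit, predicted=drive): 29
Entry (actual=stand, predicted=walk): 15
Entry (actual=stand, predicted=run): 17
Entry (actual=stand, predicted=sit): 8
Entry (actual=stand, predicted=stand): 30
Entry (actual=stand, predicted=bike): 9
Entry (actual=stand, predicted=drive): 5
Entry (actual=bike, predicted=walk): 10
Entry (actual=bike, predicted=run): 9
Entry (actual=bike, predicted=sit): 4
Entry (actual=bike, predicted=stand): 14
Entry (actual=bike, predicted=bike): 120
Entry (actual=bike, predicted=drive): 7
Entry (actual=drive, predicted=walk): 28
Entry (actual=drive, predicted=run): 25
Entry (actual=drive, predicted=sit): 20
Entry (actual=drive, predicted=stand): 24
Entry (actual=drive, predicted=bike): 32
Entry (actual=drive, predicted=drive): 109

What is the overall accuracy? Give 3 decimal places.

Accuracy = trace / total = (142+98+118+30+120+109=617) / 1023 = 617/1023 = 0.603

0.603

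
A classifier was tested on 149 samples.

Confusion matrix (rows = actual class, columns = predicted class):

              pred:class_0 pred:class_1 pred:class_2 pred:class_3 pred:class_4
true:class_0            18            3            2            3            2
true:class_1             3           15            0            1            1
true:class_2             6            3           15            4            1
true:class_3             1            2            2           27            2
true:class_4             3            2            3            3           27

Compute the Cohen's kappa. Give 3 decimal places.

Observed agreement pₒ = trace/N = 102/149 = 0.6846
Expected agreement pₑ = Σ (rowᵢ·colᵢ)/N² = (28·31 + 20·25 + 29·22 + 34·38 + 38·33)/149² = 0.2050
κ = (pₒ − pₑ)/(1 − pₑ) = (0.6846 − 0.2050)/(1 − 0.2050) = 0.603

0.603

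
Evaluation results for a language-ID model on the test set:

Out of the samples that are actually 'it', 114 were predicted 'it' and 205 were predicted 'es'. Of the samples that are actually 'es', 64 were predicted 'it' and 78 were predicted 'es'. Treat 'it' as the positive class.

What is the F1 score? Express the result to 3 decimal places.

0.459

Precision = TP/(TP+FP) = 114/178 = 0.6404
Recall = TP/(TP+FN) = 114/319 = 0.3574
F1 = 2·TP/(2·TP+FP+FN) = 228/497 = 0.459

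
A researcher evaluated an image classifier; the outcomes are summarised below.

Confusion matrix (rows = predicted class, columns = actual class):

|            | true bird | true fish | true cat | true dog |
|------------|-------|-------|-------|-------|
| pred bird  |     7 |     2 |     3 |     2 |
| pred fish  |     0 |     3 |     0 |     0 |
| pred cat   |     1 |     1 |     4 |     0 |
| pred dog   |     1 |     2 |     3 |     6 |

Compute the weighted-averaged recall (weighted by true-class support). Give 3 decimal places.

0.571

Per-class recall (TP/(TP+FN)):
  bird: TP=7, FN=0+1+1=2 → 7/9 = 0.7778
  fish: TP=3, FN=2+1+2=5 → 3/8 = 0.3750
  cat: TP=4, FN=3+0+3=6 → 4/10 = 0.4000
  dog: TP=6, FN=2+0+0=2 → 6/8 = 0.7500
Weighted-recall = Σ (supportᵢ/N)·recallᵢ with N=35: (9/35)·0.7778 + (8/35)·0.3750 + (10/35)·0.4000 + (8/35)·0.7500 = 0.571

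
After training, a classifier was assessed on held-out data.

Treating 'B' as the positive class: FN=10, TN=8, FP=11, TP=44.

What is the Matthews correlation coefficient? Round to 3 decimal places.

MCC = (TP·TN − FP·FN) / √((TP+FP)(TP+FN)(TN+FP)(TN+FN))
Numerator = 44·8 − 11·10 = 242
Denominator = √(55·54·19·18) = √1015740 = 1007.8393
MCC = 242 / 1007.8393 = 0.240

0.240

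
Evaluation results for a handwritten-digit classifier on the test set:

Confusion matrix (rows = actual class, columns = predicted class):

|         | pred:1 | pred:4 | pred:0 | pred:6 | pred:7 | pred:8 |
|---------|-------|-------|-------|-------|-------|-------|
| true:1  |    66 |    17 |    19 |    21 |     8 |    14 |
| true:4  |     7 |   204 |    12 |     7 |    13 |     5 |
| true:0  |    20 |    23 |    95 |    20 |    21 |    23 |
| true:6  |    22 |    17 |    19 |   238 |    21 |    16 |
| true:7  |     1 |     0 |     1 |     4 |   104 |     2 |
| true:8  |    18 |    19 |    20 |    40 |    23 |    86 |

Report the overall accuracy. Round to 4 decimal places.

Accuracy = trace / total = (66+204+95+238+104+86=793) / 1246 = 793/1246 = 0.6364

0.6364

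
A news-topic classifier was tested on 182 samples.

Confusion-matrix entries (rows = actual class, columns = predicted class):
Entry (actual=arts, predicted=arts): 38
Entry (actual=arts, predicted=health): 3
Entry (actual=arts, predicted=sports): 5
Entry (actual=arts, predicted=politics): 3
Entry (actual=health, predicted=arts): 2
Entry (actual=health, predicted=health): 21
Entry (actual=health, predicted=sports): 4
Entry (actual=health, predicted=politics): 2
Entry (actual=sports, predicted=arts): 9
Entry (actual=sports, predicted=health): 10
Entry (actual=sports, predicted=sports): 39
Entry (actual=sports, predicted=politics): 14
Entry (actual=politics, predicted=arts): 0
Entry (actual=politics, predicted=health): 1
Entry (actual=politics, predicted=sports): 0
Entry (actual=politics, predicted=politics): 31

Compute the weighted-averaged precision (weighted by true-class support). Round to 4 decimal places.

Per-class precision (TP/(TP+FP)):
  arts: TP=38, FP=2+9+0=11 → 38/49 = 0.77551
  health: TP=21, FP=3+10+1=14 → 21/35 = 0.60000
  sports: TP=39, FP=5+4+0=9 → 39/48 = 0.81250
  politics: TP=31, FP=3+2+14=19 → 31/50 = 0.62000
Weighted-precision = Σ (supportᵢ/N)·precisionᵢ with N=182: (49/182)·0.77551 + (29/182)·0.60000 + (72/182)·0.81250 + (32/182)·0.62000 = 0.7348

0.7348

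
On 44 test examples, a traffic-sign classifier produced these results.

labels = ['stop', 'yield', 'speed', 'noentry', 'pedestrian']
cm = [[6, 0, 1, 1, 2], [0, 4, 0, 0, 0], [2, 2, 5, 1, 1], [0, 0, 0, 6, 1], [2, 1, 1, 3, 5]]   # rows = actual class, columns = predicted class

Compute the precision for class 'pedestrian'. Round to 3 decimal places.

0.556

Take TP from the diagonal, FP from the rest of the 'pedestrian' prediction marginal, FN from the rest of the 'pedestrian' actual marginal.
precision = TP/(TP+FP).
pedestrian: TP=5, FP=2+0+1+1=4 → 5/9 = 0.5556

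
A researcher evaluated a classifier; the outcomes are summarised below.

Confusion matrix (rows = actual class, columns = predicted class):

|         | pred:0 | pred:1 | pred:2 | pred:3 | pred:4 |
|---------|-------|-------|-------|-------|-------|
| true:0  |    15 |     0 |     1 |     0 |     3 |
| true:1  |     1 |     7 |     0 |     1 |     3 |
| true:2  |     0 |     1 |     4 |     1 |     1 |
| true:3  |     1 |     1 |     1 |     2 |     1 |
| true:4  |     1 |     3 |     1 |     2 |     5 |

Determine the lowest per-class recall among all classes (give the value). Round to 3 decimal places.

Per-class recall (TP/(TP+FN)):
  0: TP=15, FN=0+1+0+3=4 → 15/19 = 0.7895
  1: TP=7, FN=1+0+1+3=5 → 7/12 = 0.5833
  2: TP=4, FN=0+1+1+1=3 → 4/7 = 0.5714
  3: TP=2, FN=1+1+1+1=4 → 2/6 = 0.3333
  4: TP=5, FN=1+3+1+2=7 → 5/12 = 0.4167
Lowest is class '3' with recall = 0.333.

0.333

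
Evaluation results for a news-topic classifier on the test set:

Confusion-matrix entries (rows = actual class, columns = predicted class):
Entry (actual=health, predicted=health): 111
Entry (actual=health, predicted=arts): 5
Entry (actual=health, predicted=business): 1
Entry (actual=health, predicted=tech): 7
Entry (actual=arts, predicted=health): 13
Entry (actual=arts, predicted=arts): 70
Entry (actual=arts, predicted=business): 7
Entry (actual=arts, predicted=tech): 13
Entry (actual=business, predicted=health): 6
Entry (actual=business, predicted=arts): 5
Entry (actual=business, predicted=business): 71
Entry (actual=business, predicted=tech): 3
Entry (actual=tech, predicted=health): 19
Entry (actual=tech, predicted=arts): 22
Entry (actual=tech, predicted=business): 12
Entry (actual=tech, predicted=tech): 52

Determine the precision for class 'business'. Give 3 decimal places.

0.780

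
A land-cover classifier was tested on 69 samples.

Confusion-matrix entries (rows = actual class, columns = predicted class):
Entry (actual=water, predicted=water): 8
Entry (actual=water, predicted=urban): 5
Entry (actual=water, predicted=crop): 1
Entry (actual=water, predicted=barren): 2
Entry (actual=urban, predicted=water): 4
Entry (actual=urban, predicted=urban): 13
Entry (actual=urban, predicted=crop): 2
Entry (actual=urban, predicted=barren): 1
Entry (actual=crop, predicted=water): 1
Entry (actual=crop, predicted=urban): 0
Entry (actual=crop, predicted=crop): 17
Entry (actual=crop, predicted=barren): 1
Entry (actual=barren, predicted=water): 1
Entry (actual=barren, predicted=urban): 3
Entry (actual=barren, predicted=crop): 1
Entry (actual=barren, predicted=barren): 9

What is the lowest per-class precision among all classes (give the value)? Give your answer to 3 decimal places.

Per-class precision (TP/(TP+FP)):
  water: TP=8, FP=4+1+1=6 → 8/14 = 0.5714
  urban: TP=13, FP=5+0+3=8 → 13/21 = 0.6190
  crop: TP=17, FP=1+2+1=4 → 17/21 = 0.8095
  barren: TP=9, FP=2+1+1=4 → 9/13 = 0.6923
Lowest is class 'water' with precision = 0.571.

0.571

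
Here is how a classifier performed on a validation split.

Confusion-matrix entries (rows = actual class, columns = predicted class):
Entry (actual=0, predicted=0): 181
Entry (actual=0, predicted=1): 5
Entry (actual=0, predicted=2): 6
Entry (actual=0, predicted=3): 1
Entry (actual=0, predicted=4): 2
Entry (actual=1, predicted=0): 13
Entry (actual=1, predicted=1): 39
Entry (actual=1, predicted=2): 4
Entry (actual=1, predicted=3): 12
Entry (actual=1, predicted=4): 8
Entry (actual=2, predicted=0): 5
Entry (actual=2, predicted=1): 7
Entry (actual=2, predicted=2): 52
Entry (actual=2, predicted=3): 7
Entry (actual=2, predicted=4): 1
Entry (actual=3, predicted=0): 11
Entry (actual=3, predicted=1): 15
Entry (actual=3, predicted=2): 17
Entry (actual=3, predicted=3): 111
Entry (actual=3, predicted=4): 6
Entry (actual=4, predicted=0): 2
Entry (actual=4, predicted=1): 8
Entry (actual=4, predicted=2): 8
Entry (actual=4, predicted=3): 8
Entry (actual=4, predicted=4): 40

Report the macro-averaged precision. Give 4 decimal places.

0.6958

Per-class precision (TP/(TP+FP)):
  0: TP=181, FP=13+5+11+2=31 → 181/212 = 0.85377
  1: TP=39, FP=5+7+15+8=35 → 39/74 = 0.52703
  2: TP=52, FP=6+4+17+8=35 → 52/87 = 0.59770
  3: TP=111, FP=1+12+7+8=28 → 111/139 = 0.79856
  4: TP=40, FP=2+8+1+6=17 → 40/57 = 0.70175
Macro-precision = mean = (0.85377 + 0.52703 + 0.59770 + 0.79856 + 0.70175) / 5 = 0.6958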